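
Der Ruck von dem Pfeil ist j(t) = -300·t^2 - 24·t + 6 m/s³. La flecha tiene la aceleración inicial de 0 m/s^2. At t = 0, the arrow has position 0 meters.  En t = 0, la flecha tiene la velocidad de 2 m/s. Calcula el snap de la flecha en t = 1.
Partiendo de la sacudida j(t) = -300·t^2 - 24·t + 6, tomamos 1 derivada. La derivada de la sacudida da el snap: s(t) = -600·t - 24. De la ecuación del snap s(t) = -600·t - 24, sustituimos t = 1 para obtener s = -624.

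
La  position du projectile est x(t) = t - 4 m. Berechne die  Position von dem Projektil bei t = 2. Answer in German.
Wir haben die Position x(t) = t - 4. Durch Einsetzen von t = 2: x(2) = -2.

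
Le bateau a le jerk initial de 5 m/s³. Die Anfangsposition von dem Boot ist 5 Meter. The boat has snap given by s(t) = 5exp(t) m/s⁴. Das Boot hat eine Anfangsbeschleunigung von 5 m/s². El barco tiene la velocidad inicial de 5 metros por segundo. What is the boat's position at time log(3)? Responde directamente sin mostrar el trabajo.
The answer is 15.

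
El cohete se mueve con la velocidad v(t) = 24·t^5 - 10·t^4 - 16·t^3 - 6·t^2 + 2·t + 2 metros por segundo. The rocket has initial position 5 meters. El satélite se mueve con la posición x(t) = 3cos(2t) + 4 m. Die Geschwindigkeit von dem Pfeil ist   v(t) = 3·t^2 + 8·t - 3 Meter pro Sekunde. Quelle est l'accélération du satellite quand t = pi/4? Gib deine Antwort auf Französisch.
Nous devons dériver notre équation de la position x(t) = 3·cos(2·t) + 4 2 fois. La dérivée de la position donne la vitesse: v(t) = -6·sin(2·t). En dérivant la vitesse, nous obtenons l'accélération: a(t) = -12·cos(2·t). De l'équation de l'accélération a(t) = -12·cos(2·t), nous substituons t = pi/4 pour obtenir a = 0.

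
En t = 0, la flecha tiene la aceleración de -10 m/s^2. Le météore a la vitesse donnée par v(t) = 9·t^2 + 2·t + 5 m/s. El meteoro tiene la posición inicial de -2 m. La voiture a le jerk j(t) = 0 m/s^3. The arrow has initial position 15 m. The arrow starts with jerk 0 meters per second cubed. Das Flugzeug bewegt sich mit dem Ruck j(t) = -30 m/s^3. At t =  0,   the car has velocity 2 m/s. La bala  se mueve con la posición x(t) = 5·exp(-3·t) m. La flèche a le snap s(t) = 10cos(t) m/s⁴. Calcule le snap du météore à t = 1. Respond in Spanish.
Partiendo de la velocidad v(t) = 9·t^2 + 2·t + 5, tomamos 3 derivadas. Tomando d/dt de v(t), encontramos a(t) = 18·t + 2. La derivada de la aceleración da la sacudida: j(t) = 18. Derivando la sacudida, obtenemos el snap: s(t) = 0. Tenemos el snap s(t) = 0. Sustituyendo t = 1: s(1) = 0.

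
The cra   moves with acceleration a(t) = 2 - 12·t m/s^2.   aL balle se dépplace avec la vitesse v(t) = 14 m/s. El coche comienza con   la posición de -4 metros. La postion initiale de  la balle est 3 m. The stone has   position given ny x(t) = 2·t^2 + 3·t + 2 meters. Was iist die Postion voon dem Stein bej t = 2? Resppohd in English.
We have position x(t) = 2·t^2 + 3·t + 2. Substituting t = 2: x(2) = 16.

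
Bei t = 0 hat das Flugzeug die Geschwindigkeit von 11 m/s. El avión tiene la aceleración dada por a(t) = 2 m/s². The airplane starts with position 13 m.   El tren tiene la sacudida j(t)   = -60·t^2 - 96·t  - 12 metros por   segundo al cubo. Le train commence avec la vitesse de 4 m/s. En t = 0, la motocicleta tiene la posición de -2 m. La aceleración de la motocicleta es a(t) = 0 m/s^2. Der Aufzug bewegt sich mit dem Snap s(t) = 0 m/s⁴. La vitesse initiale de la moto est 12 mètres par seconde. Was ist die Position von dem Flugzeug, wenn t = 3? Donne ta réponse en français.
Pour résoudre ceci, nous devons prendre 2 primitives de notre équation de l'accélération a(t) = 2. En prenant ∫a(t)dt et en appliquant v(0) = 11, nous trouvons v(t) = 2·t + 11. L'intégrale de la vitesse est la position. En utilisant x(0) = 13, nous obtenons x(t) = t^2 + 11·t + 13. Nous avons la position x(t) = t^2 + 11·t + 13. En substituant t = 3: x(3) = 55.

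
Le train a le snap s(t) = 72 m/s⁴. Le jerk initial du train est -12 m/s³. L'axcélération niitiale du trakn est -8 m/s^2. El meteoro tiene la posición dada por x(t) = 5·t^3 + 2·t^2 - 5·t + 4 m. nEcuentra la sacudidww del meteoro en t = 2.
Para resolver esto, necesitamos tomar 3 derivadas de nuestra ecuación de la posición x(t) = 5·t^3 + 2·t^2 - 5·t + 4. Tomando d/dt de x(t), encontramos v(t) = 15·t^2 + 4·t - 5. Derivando la velocidad, obtenemos la aceleración: a(t) = 30·t + 4. La derivada de la aceleración da la sacudida: j(t) = 30. De la ecuación de la sacudida j(t) = 30, sustituimos t = 2 para obtener j = 30.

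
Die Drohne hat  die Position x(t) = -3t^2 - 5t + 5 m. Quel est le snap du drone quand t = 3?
Nous devons dériver notre équation de la position x(t) = -3·t^2 - 5·t + 5 4 fois. En prenant d/dt de x(t), nous trouvons v(t) = -6·t - 5. La dérivée de la vitesse donne l'accélération: a(t) = -6. La dérivée de l'accélération donne le jerk: j(t) = 0. En dérivant le jerk, nous obtenons le snap: s(t) = 0. Nous avons le snap s(t) = 0. En substituant t = 3: s(3) = 0.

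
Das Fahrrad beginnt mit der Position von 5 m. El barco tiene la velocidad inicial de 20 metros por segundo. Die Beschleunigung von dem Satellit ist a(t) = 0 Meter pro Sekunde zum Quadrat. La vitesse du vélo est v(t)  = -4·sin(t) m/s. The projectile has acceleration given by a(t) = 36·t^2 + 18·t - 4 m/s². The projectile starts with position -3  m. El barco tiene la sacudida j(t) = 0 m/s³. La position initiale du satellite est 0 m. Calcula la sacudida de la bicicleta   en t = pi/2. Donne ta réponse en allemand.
Um dies zu lösen, müssen wir 2 Ableitungen unserer Gleichung für die Geschwindigkeit v(t) = -4·sin(t) nehmen. Durch Ableiten von der Geschwindigkeit erhalten wir die Beschleunigung: a(t) = -4·cos(t). Die Ableitung von der Beschleunigung ergibt den Ruck: j(t) = 4·sin(t). Aus der Gleichung für den Ruck j(t) = 4·sin(t), setzen wir t = pi/2 ein und erhalten j = 4.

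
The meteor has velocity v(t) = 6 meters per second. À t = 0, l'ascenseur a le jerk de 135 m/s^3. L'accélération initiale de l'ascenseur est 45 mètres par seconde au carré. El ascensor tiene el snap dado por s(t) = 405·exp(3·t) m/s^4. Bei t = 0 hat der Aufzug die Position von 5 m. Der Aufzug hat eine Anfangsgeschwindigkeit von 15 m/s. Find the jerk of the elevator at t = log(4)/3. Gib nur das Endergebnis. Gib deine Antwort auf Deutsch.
Die Antwort ist 540.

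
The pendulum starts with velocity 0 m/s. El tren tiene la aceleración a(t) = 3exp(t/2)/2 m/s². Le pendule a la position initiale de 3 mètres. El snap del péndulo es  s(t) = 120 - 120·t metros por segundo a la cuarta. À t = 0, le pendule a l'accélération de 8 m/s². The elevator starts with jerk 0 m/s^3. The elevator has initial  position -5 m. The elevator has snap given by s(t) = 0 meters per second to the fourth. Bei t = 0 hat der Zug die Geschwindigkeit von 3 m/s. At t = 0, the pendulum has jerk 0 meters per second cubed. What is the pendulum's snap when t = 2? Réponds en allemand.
Aus der Gleichung für den Snap s(t) = 120 - 120·t, setzen wir t = 2 ein und erhalten s = -120.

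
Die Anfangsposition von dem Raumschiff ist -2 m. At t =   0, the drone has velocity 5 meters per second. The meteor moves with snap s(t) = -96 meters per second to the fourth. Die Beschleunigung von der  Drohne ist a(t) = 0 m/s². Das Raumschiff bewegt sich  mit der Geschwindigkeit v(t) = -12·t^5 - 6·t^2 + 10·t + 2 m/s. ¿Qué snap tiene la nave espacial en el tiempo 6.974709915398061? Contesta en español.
Para resolver esto, necesitamos tomar 3 derivadas de nuestra ecuación de la velocidad v(t) = -12·t^5 - 6·t^2 + 10·t + 2. Tomando d/dt de v(t), encontramos a(t) = -60·t^4 - 12·t + 10. Derivando la aceleración, obtenemos la sacudida: j(t) = -240·t^3 - 12. La derivada de la sacudida da el snap: s(t) = -720·t^2. Tenemos el snap s(t) = -720·t^2. Sustituyendo t = 6.974709915398061: s(6.974709915398061) = -35025.5364508455.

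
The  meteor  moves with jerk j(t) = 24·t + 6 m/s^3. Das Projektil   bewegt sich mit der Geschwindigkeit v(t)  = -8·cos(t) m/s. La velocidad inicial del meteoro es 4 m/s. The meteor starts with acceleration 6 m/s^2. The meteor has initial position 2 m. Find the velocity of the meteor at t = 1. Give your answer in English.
To find the answer, we compute 2 integrals of j(t) = 24·t + 6. The antiderivative of jerk is acceleration. Using a(0) = 6, we get a(t) = 12·t^2 + 6·t + 6. Finding the integral of a(t) and using v(0) = 4: v(t) = 4·t^3 + 3·t^2 + 6·t + 4. From the given velocity equation v(t) = 4·t^3 + 3·t^2 + 6·t + 4, we substitute t = 1 to get v = 17.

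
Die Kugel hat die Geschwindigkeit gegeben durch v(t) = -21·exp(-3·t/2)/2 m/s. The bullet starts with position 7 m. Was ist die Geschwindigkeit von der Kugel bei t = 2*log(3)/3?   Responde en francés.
De l'équation de la vitesse v(t) = -21·exp(-3·t/2)/2, nous substituons t = 2*log(3)/3 pour obtenir v = -7/2.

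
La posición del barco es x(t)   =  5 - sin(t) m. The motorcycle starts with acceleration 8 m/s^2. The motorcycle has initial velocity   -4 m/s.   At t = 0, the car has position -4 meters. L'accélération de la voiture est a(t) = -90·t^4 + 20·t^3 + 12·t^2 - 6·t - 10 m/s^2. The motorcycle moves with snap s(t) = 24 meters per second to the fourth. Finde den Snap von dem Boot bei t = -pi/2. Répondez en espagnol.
Partiendo de la posición x(t) = 5 - sin(t), tomamos 4 derivadas. La derivada de la posición da la velocidad: v(t) = -cos(t). Derivando la velocidad, obtenemos la aceleración: a(t) = sin(t). La derivada de la aceleración da la sacudida: j(t) = cos(t). Tomando d/dt de j(t), encontramos s(t) = -sin(t). Usando s(t) = -sin(t) y sustituyendo t = -pi/2, encontramos s = 1.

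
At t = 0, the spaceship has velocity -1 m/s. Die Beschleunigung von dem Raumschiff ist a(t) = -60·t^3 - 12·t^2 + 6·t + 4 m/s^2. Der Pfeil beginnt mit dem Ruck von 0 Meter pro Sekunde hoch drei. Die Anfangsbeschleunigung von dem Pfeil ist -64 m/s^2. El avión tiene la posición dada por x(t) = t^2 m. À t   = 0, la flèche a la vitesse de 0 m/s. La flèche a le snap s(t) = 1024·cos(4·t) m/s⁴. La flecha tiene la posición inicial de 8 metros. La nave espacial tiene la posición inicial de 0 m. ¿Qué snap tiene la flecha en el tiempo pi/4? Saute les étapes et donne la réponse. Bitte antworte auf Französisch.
La réponse est -1024.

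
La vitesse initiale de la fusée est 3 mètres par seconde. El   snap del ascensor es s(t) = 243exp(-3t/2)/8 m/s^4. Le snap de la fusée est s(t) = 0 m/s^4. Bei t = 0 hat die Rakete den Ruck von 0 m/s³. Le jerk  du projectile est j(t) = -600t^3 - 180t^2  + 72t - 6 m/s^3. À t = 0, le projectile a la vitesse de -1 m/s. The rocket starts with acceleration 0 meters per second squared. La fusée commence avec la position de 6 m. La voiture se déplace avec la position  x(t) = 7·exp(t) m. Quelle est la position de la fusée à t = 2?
Nous devons intégrer notre équation du snap s(t) = 0 4 fois. La primitive du snap, avec j(0) = 0, donne le jerk: j(t) = 0. En intégrant le jerk et en utilisant la condition initiale a(0) = 0, nous obtenons a(t) = 0. En intégrant l'accélération et en utilisant la condition initiale v(0) = 3, nous obtenons v(t) = 3. La primitive de la vitesse est la position. En utilisant x(0) = 6, nous obtenons x(t) = 3·t + 6. De l'équation de la position x(t) = 3·t + 6, nous substituons t = 2 pour obtenir x = 12.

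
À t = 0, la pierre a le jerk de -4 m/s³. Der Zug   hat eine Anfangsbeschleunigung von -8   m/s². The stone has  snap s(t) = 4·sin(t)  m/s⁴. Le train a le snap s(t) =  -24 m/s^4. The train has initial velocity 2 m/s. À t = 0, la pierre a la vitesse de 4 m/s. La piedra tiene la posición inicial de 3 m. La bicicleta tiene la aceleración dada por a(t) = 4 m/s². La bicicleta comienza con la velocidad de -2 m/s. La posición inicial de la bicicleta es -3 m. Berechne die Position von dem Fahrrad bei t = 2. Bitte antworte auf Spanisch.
Partiendo de la aceleración a(t) = 4, tomamos 2 integrales. Integrando la aceleración y usando la condición inicial v(0) = -2, obtenemos v(t) = 4·t - 2. La antiderivada de la velocidad, con x(0) = -3, da la posición: x(t) = 2·t^2 - 2·t - 3. De la ecuación de la posición x(t) = 2·t^2 - 2·t - 3, sustituimos t = 2 para obtener x = 1.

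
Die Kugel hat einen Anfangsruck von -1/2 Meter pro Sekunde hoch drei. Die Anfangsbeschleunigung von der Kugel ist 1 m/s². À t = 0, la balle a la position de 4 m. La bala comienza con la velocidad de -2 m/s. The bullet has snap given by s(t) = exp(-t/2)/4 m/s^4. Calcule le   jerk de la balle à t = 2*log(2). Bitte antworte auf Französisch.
Pour résoudre ceci, nous devons prendre 1 primitive de notre équation du snap s(t) = exp(-t/2)/4. En prenant ∫s(t)dt et en appliquant j(0) = -1/2, nous trouvons j(t) = -exp(-t/2)/2. Nous avons le jerk j(t) = -exp(-t/2)/2. En substituant t = 2*log(2): j(2*log(2)) = -1/4.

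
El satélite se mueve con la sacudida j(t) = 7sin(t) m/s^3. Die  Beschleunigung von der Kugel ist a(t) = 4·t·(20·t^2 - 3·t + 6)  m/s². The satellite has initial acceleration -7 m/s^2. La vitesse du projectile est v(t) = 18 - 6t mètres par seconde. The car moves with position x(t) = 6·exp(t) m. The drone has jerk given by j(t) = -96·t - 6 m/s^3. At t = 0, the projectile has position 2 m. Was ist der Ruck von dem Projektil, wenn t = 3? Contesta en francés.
Nous devons dériver notre équation de la vitesse v(t) = 18 - 6·t 2 fois. En prenant d/dt de v(t), nous trouvons a(t) = -6. En prenant d/dt de a(t), nous trouvons j(t) = 0. De l'équation du jerk j(t) = 0, nous substituons t = 3 pour obtenir j = 0.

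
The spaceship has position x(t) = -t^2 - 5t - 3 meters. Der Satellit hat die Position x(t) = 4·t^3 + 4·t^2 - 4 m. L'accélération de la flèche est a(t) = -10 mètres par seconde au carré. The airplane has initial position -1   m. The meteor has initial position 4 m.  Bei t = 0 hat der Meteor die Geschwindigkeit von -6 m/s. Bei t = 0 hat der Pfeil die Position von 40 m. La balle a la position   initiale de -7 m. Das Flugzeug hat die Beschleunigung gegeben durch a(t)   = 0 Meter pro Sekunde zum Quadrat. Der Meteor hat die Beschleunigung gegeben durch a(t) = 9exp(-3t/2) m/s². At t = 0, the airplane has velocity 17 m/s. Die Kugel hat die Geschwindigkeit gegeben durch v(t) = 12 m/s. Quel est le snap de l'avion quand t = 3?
Nous devons dériver notre équation de l'accélération a(t) = 0 2 fois. En prenant d/dt de a(t), nous trouvons j(t) = 0. En dérivant le jerk, nous obtenons le snap: s(t) = 0. Nous avons le snap s(t) = 0. En substituant t = 3: s(3) = 0.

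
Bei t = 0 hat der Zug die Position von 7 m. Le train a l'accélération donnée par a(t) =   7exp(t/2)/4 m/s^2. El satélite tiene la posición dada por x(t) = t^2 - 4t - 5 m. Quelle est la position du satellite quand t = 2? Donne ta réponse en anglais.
Using x(t) = t^2 - 4·t - 5 and substituting t = 2, we find x = -9.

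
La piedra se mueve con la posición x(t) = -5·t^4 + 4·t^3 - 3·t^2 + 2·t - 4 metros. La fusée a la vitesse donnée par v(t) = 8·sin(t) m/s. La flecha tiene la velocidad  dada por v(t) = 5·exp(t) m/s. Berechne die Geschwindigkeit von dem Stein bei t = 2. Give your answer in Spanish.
Partiendo de la posición x(t) = -5·t^4 + 4·t^3 - 3·t^2 + 2·t - 4, tomamos 1 derivada. Tomando d/dt de x(t), encontramos v(t) = -20·t^3 + 12·t^2 - 6·t + 2. Usando v(t) = -20·t^3 + 12·t^2 - 6·t + 2 y sustituyendo t = 2, encontramos v = -122.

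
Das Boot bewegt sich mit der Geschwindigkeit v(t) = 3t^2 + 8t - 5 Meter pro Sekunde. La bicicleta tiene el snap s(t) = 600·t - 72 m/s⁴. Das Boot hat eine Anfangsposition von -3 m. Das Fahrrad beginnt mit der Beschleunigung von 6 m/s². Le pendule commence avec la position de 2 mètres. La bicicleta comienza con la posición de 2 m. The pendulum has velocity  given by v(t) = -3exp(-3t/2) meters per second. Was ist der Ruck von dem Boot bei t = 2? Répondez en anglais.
To solve this, we need to take 2 derivatives of our velocity equation v(t) = 3·t^2 + 8·t - 5. Differentiating velocity, we get acceleration: a(t) = 6·t + 8. Differentiating acceleration, we get jerk: j(t) = 6. We have jerk j(t) = 6. Substituting t = 2: j(2) = 6.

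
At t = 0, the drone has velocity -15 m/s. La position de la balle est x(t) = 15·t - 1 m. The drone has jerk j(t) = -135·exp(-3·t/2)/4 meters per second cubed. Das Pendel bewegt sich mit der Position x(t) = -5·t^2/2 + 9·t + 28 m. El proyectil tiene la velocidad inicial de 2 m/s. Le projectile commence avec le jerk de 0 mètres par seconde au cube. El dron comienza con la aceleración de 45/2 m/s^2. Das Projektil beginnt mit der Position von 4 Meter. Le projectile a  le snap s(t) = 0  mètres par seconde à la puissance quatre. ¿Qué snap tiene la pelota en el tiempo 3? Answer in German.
Ausgehend von der Position x(t) = 15·t - 1, nehmen wir 4 Ableitungen. Mit d/dt von x(t) finden wir v(t) = 15. Durch Ableiten von der Geschwindigkeit erhalten wir die Beschleunigung: a(t) = 0. Die Ableitung von der Beschleunigung ergibt den Ruck: j(t) = 0. Die Ableitung von dem Ruck ergibt den Snap: s(t) = 0. Mit s(t) = 0 und Einsetzen von t = 3, finden wir s = 0.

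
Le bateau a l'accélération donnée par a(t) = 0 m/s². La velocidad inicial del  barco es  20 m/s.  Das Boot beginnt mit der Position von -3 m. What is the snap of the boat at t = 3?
To solve this, we need to take 2 derivatives of our acceleration equation a(t) = 0. Differentiating acceleration, we get jerk: j(t) = 0. Taking d/dt of j(t), we find s(t) = 0. We have snap s(t) = 0. Substituting t = 3: s(3) = 0.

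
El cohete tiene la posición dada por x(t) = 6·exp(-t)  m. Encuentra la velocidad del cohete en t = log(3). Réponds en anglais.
Starting from position x(t) = 6·exp(-t), we take 1 derivative. The derivative of position gives velocity: v(t) = -6·exp(-t). We have velocity v(t) = -6·exp(-t). Substituting t = log(3): v(log(3)) = -2.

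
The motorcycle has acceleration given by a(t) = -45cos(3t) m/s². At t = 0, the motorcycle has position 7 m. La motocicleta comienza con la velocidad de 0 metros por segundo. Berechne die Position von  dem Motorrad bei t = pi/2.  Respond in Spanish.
Debemos encontrar la integral de nuestra ecuación de la aceleración a(t) = -45·cos(3·t) 2 veces. Tomando ∫a(t)dt y aplicando v(0) = 0, encontramos v(t) = -15·sin(3·t). La integral de la velocidad, con x(0) = 7, da la posición: x(t) = 5·cos(3·t) + 2. Usando x(t) = 5·cos(3·t) + 2 y sustituyendo t = pi/2, encontramos x = 2.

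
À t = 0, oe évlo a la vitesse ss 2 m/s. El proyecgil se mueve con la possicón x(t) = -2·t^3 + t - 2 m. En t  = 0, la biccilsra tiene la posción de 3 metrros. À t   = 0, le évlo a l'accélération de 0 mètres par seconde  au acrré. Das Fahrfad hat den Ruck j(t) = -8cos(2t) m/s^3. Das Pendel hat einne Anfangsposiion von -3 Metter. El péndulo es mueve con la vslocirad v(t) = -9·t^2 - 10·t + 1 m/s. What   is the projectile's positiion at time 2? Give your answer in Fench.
Nous avons la position x(t) = -2·t^3 + t - 2. En substituant t = 2: x(2) = -16.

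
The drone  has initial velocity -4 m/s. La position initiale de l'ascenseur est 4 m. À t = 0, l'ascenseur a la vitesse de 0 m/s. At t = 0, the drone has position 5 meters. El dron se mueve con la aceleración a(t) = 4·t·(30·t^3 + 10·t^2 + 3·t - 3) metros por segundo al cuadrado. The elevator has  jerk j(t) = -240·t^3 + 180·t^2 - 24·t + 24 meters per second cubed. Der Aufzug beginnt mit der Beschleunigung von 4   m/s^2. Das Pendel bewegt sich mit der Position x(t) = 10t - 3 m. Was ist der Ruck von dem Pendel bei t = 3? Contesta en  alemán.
Ausgehend von der Position x(t) = 10·t - 3, nehmen wir 3 Ableitungen. Die Ableitung von der Position ergibt die Geschwindigkeit: v(t) = 10. Mit d/dt von v(t) finden wir a(t) = 0. Mit d/dt von a(t) finden wir j(t) = 0. Mit j(t) = 0 und Einsetzen von t = 3, finden wir j = 0.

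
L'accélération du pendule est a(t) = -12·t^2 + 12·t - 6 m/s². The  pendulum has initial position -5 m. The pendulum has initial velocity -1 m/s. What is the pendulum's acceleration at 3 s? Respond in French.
Nous avons l'accélération a(t) = -12·t^2 + 12·t - 6. En substituant t = 3: a(3) = -78.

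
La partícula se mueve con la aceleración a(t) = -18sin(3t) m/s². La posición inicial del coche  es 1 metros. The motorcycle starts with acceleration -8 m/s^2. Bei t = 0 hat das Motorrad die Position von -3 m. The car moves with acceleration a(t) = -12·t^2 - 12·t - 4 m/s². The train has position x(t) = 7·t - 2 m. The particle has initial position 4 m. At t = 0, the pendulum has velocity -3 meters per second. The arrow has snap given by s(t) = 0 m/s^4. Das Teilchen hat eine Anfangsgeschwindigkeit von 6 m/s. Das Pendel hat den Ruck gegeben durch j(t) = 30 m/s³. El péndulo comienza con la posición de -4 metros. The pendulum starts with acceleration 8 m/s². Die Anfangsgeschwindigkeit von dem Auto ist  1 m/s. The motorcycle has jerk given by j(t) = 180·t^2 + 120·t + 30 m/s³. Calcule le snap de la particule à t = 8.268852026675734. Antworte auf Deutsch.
Wir müssen unsere Gleichung für die Beschleunigung a(t) = -18·sin(3·t) 2-mal ableiten. Durch Ableiten von der Beschleunigung erhalten wir den Ruck: j(t) = -54·cos(3·t). Durch Ableiten von dem Ruck erhalten wir den Snap: s(t) = 162·sin(3·t). Wir haben den Snap s(t) = 162·sin(3·t). Durch Einsetzen von t = 8.268852026675734: s(8.268852026675734) = -51.9099302751669.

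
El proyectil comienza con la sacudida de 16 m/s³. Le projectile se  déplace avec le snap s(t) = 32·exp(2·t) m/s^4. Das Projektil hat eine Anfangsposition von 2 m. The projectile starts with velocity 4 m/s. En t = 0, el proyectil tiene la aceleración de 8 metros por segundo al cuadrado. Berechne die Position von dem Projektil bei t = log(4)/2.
Ausgehend von dem Snap s(t) = 32·exp(2·t), nehmen wir 4 Integrale. Durch Integration von dem Snap und Verwendung der Anfangsbedingung j(0) = 16, erhalten wir j(t) = 16·exp(2·t). Durch Integration von dem Ruck und Verwendung der Anfangsbedingung a(0) = 8, erhalten wir a(t) = 8·exp(2·t). Das Integral von der Beschleunigung, mit v(0) = 4, ergibt die Geschwindigkeit: v(t) = 4·exp(2·t). Die Stammfunktion von der Geschwindigkeit ist die Position. Mit x(0) = 2 erhalten wir x(t) = 2·exp(2·t). Aus der Gleichung für die Position x(t) = 2·exp(2·t), setzen wir t = log(4)/2 ein und erhalten x = 8.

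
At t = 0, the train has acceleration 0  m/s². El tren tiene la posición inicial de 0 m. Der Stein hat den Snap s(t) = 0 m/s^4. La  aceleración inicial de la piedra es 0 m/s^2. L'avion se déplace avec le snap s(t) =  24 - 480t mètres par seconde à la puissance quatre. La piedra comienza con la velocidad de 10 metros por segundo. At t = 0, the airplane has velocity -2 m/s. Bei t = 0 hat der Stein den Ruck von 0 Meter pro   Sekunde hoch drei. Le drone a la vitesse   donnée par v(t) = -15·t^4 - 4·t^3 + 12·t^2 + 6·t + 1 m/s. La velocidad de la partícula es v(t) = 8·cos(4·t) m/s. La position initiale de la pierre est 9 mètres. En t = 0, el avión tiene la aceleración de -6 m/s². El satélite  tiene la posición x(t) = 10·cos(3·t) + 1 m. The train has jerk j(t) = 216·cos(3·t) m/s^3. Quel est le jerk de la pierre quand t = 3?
Nous devons intégrer notre équation du snap s(t) = 0 1 fois. La primitive du snap est le jerk. En utilisant j(0) = 0, nous obtenons j(t) = 0. En utilisant j(t) = 0 et en substituant t = 3, nous trouvons j = 0.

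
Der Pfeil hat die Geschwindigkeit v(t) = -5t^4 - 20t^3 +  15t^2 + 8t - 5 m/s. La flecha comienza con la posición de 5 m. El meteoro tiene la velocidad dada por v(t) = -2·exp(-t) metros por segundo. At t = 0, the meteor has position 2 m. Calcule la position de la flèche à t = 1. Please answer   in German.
Ausgehend von der Geschwindigkeit v(t) = -5·t^4 - 20·t^3 + 15·t^2 + 8·t - 5, nehmen wir 1 Stammfunktion. Durch Integration von der Geschwindigkeit und Verwendung der Anfangsbedingung x(0) = 5, erhalten wir x(t) = -t^5 - 5·t^4 + 5·t^3 + 4·t^2 - 5·t + 5. Aus der Gleichung für die Position x(t) = -t^5 - 5·t^4 + 5·t^3 + 4·t^2 - 5·t + 5, setzen wir t = 1 ein und erhalten x = 3.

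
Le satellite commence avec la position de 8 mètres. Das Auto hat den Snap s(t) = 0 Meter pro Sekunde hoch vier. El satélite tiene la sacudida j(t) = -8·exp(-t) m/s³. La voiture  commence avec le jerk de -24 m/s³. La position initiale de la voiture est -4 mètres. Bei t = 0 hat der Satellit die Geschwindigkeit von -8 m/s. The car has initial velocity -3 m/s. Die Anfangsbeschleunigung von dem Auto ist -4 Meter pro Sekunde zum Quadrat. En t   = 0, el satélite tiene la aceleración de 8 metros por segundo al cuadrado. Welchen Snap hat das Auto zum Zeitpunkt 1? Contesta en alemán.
Mit s(t) = 0 und Einsetzen von t = 1, finden wir s = 0.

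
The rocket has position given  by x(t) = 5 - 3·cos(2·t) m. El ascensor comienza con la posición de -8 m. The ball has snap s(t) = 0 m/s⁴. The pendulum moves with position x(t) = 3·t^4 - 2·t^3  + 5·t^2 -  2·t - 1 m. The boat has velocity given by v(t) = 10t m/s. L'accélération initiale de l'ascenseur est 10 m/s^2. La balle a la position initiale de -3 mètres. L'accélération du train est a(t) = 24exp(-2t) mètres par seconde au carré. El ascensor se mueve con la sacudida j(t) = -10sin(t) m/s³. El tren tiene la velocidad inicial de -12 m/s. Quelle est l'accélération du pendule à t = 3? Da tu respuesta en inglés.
We must differentiate our position equation x(t) = 3·t^4 - 2·t^3 + 5·t^2 - 2·t - 1 2 times. The derivative of position gives velocity: v(t) = 12·t^3 - 6·t^2 + 10·t - 2. Differentiating velocity, we get acceleration: a(t) = 36·t^2 - 12·t + 10. We have acceleration a(t) = 36·t^2 - 12·t + 10. Substituting t = 3: a(3) = 298.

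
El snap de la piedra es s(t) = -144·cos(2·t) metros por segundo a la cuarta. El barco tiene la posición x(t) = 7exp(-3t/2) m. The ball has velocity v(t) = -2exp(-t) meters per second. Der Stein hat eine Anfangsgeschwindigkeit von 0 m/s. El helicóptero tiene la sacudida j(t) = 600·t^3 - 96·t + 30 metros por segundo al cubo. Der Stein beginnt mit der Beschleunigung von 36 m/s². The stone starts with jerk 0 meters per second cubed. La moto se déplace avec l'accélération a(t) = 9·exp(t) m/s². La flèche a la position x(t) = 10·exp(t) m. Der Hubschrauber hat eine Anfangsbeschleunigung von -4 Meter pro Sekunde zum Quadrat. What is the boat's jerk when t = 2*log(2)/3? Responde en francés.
Pour résoudre ceci, nous devons prendre 3 dérivées de notre équation de la position x(t) = 7·exp(-3·t/2). En dérivant la position, nous obtenons la vitesse: v(t) = -21·exp(-3·t/2)/2. La dérivée de la vitesse donne l'accélération: a(t) = 63·exp(-3·t/2)/4. La dérivée de l'accélération donne le jerk: j(t) = -189·exp(-3·t/2)/8. Nous avons le jerk j(t) = -189·exp(-3·t/2)/8. En substituant t = 2*log(2)/3: j(2*log(2)/3) = -189/16.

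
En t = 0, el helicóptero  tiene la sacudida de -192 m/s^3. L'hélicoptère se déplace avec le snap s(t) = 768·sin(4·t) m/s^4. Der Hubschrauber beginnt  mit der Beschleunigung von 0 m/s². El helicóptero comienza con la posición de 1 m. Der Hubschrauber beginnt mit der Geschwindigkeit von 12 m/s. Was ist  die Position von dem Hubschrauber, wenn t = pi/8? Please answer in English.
To find the answer, we compute 4 antiderivatives of s(t) = 768·sin(4·t). Integrating snap and using the initial condition j(0) = -192, we get j(t) = -192·cos(4·t). Taking ∫j(t)dt and applying a(0) = 0, we find a(t) = -48·sin(4·t). Finding the integral of a(t) and using v(0) = 12: v(t) = 12·cos(4·t). Integrating velocity and using the initial condition x(0) = 1, we get x(t) = 3·sin(4·t) + 1. From the given position equation x(t) = 3·sin(4·t) + 1, we substitute t = pi/8 to get x = 4.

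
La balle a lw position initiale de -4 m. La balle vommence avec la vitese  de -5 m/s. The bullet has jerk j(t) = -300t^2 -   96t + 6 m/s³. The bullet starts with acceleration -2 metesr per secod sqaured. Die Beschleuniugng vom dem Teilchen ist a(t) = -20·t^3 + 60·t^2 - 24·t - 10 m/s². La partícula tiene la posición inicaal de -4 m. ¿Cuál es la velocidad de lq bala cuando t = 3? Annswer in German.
Um dies zu lösen, müssen wir 2 Integrale unserer Gleichung für den Ruck j(t) = -300·t^2 - 96·t + 6 finden. Durch Integration von dem Ruck und Verwendung der Anfangsbedingung a(0) = -2, erhalten wir a(t) = -100·t^3 - 48·t^2 + 6·t - 2. Das Integral von der Beschleunigung, mit v(0) = -5, ergibt die Geschwindigkeit: v(t) = -25·t^4 - 16·t^3 + 3·t^2 - 2·t - 5. Mit v(t) = -25·t^4 - 16·t^3 + 3·t^2 - 2·t - 5 und Einsetzen von t = 3, finden wir v = -2441.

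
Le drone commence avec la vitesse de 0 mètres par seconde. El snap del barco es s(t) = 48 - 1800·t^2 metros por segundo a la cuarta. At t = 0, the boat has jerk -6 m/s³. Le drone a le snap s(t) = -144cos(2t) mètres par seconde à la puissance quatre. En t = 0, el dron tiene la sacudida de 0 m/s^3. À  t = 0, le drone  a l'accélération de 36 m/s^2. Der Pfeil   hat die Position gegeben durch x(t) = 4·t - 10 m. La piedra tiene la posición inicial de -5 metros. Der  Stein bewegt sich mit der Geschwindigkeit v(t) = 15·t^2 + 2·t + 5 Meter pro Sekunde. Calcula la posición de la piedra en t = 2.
Debemos encontrar la antiderivada de nuestra ecuación de la velocidad v(t) = 15·t^2 + 2·t + 5 1 vez. Tomando ∫v(t)dt y aplicando x(0) = -5, encontramos x(t) = 5·t^3 + t^2 + 5·t - 5. Tenemos la posición x(t) = 5·t^3 + t^2 + 5·t - 5. Sustituyendo t = 2: x(2) = 49.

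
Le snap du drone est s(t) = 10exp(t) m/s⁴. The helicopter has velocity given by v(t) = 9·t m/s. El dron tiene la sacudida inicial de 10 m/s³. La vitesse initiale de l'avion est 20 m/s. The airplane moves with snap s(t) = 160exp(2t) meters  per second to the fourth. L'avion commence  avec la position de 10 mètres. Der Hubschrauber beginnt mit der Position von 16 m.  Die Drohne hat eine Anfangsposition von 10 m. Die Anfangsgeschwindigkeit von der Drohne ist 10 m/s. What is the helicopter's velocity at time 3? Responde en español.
De la ecuación de la velocidad v(t) = 9·t, sustituimos t = 3 para obtener v = 27.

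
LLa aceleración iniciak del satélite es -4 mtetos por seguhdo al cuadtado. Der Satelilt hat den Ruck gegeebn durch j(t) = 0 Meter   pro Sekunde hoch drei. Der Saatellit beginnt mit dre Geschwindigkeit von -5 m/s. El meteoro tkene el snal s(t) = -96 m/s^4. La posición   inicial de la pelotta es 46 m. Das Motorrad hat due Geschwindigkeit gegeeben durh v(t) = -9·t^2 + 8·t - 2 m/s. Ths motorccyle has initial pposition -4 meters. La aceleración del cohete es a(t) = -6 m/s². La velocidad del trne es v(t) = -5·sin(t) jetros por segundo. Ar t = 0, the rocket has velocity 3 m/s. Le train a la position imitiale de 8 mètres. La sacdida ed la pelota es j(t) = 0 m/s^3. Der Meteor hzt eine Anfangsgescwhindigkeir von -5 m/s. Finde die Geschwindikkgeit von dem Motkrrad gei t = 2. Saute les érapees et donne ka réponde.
Die Geschwindigkeit bei t = 2 ist v = -22.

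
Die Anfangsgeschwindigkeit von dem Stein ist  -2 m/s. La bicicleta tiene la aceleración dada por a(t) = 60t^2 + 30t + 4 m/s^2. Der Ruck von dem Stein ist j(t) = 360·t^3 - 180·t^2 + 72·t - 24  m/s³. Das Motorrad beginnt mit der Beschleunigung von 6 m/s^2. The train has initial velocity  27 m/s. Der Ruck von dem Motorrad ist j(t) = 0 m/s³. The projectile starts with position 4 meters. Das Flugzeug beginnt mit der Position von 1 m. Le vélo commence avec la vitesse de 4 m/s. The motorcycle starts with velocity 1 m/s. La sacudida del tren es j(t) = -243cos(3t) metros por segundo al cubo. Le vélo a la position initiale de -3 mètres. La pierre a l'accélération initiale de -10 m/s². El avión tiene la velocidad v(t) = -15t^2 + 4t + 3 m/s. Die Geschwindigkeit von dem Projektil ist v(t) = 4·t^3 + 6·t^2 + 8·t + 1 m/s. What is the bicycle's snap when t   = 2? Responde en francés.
En partant de l'accélération a(t) = 60·t^2 + 30·t + 4, nous prenons 2 dérivées. En prenant d/dt de a(t), nous trouvons j(t) = 120·t + 30. En dérivant le jerk, nous obtenons le snap: s(t) = 120. En utilisant s(t) = 120 et en substituant t = 2, nous trouvons s = 120.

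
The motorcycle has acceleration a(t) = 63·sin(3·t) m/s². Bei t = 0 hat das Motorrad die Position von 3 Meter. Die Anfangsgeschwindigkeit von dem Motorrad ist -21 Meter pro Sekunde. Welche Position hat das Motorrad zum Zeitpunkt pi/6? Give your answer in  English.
We must find the integral of our acceleration equation a(t) = 63·sin(3·t) 2 times. Integrating acceleration and using the initial condition v(0) = -21, we get v(t) = -21·cos(3·t). Integrating velocity and using the initial condition x(0) = 3, we get x(t) = 3 - 7·sin(3·t). Using x(t) = 3 - 7·sin(3·t) and substituting t = pi/6, we find x = -4.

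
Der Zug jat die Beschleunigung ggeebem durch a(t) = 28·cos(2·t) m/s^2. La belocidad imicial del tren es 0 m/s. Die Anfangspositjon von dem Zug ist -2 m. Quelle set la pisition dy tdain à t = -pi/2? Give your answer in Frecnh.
Nous devons intégrer notre équation de l'accélération a(t) = 28·cos(2·t) 2 fois. En prenant ∫a(t)dt et en appliquant v(0) = 0, nous trouvons v(t) = 14·sin(2·t). La primitive de la vitesse, avec x(0) = -2, donne la position: x(t) = 5 - 7·cos(2·t). De l'équation de la position x(t) = 5 - 7·cos(2·t), nous substituons t = -pi/2 pour obtenir x = 12.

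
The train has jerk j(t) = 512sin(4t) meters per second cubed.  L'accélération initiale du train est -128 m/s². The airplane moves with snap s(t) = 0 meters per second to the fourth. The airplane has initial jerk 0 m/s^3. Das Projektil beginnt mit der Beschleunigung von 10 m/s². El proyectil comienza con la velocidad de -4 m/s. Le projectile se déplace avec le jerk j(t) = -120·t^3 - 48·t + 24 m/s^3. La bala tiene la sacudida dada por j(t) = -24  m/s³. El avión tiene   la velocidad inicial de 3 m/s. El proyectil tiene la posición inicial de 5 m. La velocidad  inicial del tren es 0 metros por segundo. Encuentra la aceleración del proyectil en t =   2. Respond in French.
Pour résoudre ceci, nous devons prendre 1 intégrale de notre équation du jerk j(t) = -120·t^3 - 48·t + 24. La primitive du jerk, avec a(0) = 10, donne l'accélération: a(t) = -30·t^4 - 24·t^2 + 24·t + 10. En utilisant a(t) = -30·t^4 - 24·t^2 + 24·t + 10 et en substituant t = 2, nous trouvons a = -518.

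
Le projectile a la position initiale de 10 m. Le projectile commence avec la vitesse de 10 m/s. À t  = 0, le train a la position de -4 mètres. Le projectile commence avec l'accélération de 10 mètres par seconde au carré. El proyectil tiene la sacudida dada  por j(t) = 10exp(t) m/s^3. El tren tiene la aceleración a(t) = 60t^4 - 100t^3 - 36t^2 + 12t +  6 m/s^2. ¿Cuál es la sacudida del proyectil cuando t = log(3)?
Usando j(t) = 10·exp(t) y sustituyendo t = log(3), encontramos j = 30.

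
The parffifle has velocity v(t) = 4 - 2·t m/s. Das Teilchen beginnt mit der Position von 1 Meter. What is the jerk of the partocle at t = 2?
To solve this, we need to take 2 derivatives of our velocity equation v(t) = 4 - 2·t. Taking d/dt of v(t), we find a(t) = -2. The derivative of acceleration gives jerk: j(t) = 0. We have jerk j(t) = 0. Substituting t = 2: j(2) = 0.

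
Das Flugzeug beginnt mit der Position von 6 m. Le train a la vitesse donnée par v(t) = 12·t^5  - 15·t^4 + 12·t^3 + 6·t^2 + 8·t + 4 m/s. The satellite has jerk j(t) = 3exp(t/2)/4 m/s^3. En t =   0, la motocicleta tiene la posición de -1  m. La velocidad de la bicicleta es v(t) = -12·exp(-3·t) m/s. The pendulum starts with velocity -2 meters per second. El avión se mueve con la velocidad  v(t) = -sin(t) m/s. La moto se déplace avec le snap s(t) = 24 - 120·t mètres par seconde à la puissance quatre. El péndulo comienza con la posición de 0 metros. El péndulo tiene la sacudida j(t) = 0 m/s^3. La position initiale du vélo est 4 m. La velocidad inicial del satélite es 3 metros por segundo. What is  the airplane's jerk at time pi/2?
To solve this, we need to take 2 derivatives of our velocity equation v(t) = -sin(t). Taking d/dt of v(t), we find a(t) = -cos(t). Taking d/dt of a(t), we find j(t) = sin(t). From the given jerk equation j(t) = sin(t), we substitute t = pi/2 to get j = 1.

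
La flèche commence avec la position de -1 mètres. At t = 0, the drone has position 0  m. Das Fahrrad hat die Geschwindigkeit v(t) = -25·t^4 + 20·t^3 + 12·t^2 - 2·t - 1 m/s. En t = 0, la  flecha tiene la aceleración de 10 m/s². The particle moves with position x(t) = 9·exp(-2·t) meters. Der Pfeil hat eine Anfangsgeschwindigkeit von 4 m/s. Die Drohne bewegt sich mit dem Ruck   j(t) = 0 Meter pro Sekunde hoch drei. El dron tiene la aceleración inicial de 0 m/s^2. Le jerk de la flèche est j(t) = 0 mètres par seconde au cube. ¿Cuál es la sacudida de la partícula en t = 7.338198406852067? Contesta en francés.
Pour résoudre ceci, nous devons prendre 3 dérivées de notre équation de la position x(t) = 9·exp(-2·t). En dérivant la position, nous obtenons la vitesse: v(t) = -18·exp(-2·t). En dérivant la vitesse, nous obtenons l'accélération: a(t) = 36·exp(-2·t). En dérivant l'accélération, nous obtenons le jerk: j(t) = -72·exp(-2·t). Nous avons le jerk j(t) = -72·exp(-2·t). En substituant t = 7.338198406852067: j(7.338198406852067) = -0.0000304406797413951.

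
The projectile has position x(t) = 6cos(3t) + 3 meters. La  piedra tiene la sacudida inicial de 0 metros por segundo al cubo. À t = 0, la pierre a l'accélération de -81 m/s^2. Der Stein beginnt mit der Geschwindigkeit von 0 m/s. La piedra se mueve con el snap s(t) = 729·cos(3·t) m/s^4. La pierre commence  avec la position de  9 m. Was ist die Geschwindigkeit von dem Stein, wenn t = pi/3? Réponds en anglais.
To solve this, we need to take 3 integrals of our snap equation s(t) = 729·cos(3·t). The integral of snap is jerk. Using j(0) = 0, we get j(t) = 243·sin(3·t). The antiderivative of jerk is acceleration. Using a(0) = -81, we get a(t) = -81·cos(3·t). Integrating acceleration and using the initial condition v(0) = 0, we get v(t) = -27·sin(3·t). From the given velocity equation v(t) = -27·sin(3·t), we substitute t = pi/3 to get v = 0.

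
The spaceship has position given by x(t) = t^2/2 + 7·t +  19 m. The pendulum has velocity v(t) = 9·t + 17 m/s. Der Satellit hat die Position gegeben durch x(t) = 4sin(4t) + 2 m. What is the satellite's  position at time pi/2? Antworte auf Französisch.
En utilisant x(t) = 4·sin(4·t) + 2 et en substituant t = pi/2, nous trouvons x = 2.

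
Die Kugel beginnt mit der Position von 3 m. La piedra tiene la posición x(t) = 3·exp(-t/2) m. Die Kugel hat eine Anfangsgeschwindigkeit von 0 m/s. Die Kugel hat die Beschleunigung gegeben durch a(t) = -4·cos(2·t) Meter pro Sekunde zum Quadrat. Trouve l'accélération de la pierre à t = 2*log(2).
Pour résoudre ceci, nous devons prendre 2 dérivées de notre équation de la position x(t) = 3·exp(-t/2). En prenant d/dt de x(t), nous trouvons v(t) = -3·exp(-t/2)/2. En dérivant la vitesse, nous obtenons l'accélération: a(t) = 3·exp(-t/2)/4. En utilisant a(t) = 3·exp(-t/2)/4 et en substituant t = 2*log(2), nous trouvons a = 3/8.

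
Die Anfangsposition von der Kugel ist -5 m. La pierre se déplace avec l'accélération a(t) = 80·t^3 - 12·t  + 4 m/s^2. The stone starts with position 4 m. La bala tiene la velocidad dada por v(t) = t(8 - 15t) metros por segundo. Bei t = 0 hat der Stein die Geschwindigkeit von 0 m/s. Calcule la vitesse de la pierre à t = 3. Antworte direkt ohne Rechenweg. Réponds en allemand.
Bei t = 3, v = 1578.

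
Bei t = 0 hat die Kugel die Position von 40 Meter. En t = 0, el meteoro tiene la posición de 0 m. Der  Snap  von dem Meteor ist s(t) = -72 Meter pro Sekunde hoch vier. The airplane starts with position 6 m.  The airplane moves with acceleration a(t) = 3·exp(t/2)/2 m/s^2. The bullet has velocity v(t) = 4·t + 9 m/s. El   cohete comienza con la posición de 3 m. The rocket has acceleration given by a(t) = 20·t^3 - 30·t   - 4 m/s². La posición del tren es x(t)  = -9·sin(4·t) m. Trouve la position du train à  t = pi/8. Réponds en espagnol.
Tenemos la posición x(t) = -9·sin(4·t). Sustituyendo t = pi/8: x(pi/8) = -9.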